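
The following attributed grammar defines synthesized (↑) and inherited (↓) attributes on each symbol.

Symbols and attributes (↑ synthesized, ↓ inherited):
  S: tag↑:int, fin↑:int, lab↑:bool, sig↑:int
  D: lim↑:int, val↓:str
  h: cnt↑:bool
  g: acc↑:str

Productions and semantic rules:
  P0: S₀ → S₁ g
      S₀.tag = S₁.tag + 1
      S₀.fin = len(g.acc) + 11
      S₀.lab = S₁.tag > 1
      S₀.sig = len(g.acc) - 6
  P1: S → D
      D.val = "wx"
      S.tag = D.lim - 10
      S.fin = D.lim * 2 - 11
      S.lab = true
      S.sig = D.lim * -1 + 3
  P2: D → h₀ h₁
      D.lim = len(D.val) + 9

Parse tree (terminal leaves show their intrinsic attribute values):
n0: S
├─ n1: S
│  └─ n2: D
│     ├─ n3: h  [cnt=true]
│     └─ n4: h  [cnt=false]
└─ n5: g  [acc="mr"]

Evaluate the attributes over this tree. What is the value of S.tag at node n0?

2

1. n2.val = "wx"  ["wx"]
2. n3.cnt = true  [terminal]
3. n4.cnt = false  [terminal]
4. n2.lim = 11  [len(D.val) + 9]
5. n1.tag = 1  [D.lim - 10]
6. n1.fin = 11  [D.lim * 2 - 11]
7. n1.lab = true  [true]
8. n1.sig = -8  [D.lim * -1 + 3]
9. n5.acc = "mr"  [terminal]
10. n0.tag = 2  [S₁.tag + 1]
11. n0.fin = 13  [len(g.acc) + 11]
12. n0.lab = false  [S₁.tag > 1]
13. n0.sig = -4  [len(g.acc) - 6]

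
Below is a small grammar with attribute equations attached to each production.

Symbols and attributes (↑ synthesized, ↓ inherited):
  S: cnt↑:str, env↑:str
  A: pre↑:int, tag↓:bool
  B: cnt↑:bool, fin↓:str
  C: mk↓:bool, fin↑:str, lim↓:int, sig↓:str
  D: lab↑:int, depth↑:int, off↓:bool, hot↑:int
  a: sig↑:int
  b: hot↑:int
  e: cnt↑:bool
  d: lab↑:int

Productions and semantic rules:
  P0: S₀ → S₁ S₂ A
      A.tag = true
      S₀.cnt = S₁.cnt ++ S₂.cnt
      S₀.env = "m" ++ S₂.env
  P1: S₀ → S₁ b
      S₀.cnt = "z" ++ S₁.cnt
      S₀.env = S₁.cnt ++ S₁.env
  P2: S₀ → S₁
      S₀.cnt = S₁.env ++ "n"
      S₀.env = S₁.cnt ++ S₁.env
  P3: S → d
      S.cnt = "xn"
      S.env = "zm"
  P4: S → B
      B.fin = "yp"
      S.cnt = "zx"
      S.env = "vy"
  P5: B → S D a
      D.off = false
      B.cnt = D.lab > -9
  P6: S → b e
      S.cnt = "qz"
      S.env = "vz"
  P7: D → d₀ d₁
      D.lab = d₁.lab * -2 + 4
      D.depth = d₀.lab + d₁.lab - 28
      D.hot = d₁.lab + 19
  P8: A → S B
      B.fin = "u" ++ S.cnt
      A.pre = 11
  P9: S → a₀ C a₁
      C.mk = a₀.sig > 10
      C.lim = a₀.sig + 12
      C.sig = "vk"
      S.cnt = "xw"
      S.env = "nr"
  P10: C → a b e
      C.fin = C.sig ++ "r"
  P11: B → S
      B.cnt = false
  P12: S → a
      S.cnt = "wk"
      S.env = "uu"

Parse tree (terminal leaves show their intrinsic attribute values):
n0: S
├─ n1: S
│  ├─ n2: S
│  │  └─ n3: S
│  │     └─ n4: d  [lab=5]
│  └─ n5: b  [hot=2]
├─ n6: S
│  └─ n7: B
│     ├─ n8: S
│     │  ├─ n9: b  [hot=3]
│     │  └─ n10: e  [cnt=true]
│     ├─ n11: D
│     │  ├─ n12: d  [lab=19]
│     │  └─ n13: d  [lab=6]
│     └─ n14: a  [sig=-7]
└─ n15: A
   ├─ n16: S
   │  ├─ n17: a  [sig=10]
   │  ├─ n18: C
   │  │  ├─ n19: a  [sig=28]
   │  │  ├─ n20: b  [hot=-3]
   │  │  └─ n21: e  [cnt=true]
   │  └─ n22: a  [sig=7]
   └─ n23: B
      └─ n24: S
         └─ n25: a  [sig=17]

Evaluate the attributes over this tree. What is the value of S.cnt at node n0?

"zzmnzx"

1. n4.lab = 5  [terminal]
2. n3.cnt = "xn"  ["xn"]
3. n3.env = "zm"  ["zm"]
4. n2.cnt = "zmn"  [S₁.env ++ "n"]
5. n2.env = "xnzm"  [S₁.cnt ++ S₁.env]
6. n5.hot = 2  [terminal]
7. n1.cnt = "zzmn"  ["z" ++ S₁.cnt]
8. n1.env = "zmnxnzm"  [S₁.cnt ++ S₁.env]
9. n7.fin = "yp"  ["yp"]
10. n9.hot = 3  [terminal]
11. n10.cnt = true  [terminal]
12. n8.cnt = "qz"  ["qz"]
13. n8.env = "vz"  ["vz"]
14. n11.off = false  [false]
15. n12.lab = 19  [terminal]
16. n13.lab = 6  [terminal]
17. n11.lab = -8  [d₁.lab * -2 + 4]
18. n11.depth = -3  [d₀.lab + d₁.lab - 28]
19. n11.hot = 25  [d₁.lab + 19]
20. n14.sig = -7  [terminal]
21. n7.cnt = true  [D.lab > -9]
22. n6.cnt = "zx"  ["zx"]
23. n6.env = "vy"  ["vy"]
24. n15.tag = true  [true]
25. n17.sig = 10  [terminal]
26. n18.mk = false  [a₀.sig > 10]
27. n18.lim = 22  [a₀.sig + 12]
28. n18.sig = "vk"  ["vk"]
29. n19.sig = 28  [terminal]
30. n20.hot = -3  [terminal]
31. n21.cnt = true  [terminal]
32. n18.fin = "vkr"  [C.sig ++ "r"]
33. n22.sig = 7  [terminal]
34. n16.cnt = "xw"  ["xw"]
35. n16.env = "nr"  ["nr"]
36. n23.fin = "uxw"  ["u" ++ S.cnt]
37. n25.sig = 17  [terminal]
38. n24.cnt = "wk"  ["wk"]
39. n24.env = "uu"  ["uu"]
40. n23.cnt = false  [false]
41. n15.pre = 11  [11]
42. n0.cnt = "zzmnzx"  [S₁.cnt ++ S₂.cnt]
43. n0.env = "mvy"  ["m" ++ S₂.env]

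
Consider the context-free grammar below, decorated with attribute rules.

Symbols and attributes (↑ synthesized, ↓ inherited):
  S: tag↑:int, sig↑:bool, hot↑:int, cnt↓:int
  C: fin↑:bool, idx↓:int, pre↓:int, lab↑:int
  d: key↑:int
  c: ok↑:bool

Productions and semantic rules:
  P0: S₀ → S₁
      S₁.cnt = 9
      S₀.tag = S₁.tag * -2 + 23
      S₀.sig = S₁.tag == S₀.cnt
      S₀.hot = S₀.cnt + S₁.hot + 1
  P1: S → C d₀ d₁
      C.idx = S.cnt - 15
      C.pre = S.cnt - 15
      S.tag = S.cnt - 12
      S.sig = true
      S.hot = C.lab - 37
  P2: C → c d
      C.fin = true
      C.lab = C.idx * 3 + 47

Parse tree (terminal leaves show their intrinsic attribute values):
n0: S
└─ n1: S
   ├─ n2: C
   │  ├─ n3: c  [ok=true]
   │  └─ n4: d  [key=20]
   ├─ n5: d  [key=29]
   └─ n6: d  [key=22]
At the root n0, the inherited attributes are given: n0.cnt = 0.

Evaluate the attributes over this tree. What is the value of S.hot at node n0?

1. n0.cnt = 0  [given at root]
2. n1.cnt = 9  [9]
3. n2.idx = -6  [S.cnt - 15]
4. n2.pre = -6  [S.cnt - 15]
5. n3.ok = true  [terminal]
6. n4.key = 20  [terminal]
7. n2.fin = true  [true]
8. n2.lab = 29  [C.idx * 3 + 47]
9. n5.key = 29  [terminal]
10. n6.key = 22  [terminal]
11. n1.tag = -3  [S.cnt - 12]
12. n1.sig = true  [true]
13. n1.hot = -8  [C.lab - 37]
14. n0.tag = 29  [S₁.tag * -2 + 23]
15. n0.sig = false  [S₁.tag == S₀.cnt]
16. n0.hot = -7  [S₀.cnt + S₁.hot + 1]

-7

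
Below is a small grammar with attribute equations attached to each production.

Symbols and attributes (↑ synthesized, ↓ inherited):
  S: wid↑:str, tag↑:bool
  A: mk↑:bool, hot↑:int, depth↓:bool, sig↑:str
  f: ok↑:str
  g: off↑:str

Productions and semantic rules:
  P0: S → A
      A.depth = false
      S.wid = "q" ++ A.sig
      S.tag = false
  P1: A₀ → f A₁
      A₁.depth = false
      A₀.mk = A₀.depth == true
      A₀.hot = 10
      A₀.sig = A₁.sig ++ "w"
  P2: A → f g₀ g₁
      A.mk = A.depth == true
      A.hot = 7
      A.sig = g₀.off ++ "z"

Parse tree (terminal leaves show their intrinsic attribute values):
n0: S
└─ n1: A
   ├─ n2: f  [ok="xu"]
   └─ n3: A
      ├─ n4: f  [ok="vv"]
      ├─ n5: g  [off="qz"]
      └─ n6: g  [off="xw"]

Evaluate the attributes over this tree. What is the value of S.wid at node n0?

1. n1.depth = false  [false]
2. n2.ok = "xu"  [terminal]
3. n3.depth = false  [false]
4. n4.ok = "vv"  [terminal]
5. n5.off = "qz"  [terminal]
6. n6.off = "xw"  [terminal]
7. n3.mk = false  [A.depth == true]
8. n3.hot = 7  [7]
9. n3.sig = "qzz"  [g₀.off ++ "z"]
10. n1.mk = false  [A₀.depth == true]
11. n1.hot = 10  [10]
12. n1.sig = "qzzw"  [A₁.sig ++ "w"]
13. n0.wid = "qqzzw"  ["q" ++ A.sig]
14. n0.tag = false  [false]

"qqzzw"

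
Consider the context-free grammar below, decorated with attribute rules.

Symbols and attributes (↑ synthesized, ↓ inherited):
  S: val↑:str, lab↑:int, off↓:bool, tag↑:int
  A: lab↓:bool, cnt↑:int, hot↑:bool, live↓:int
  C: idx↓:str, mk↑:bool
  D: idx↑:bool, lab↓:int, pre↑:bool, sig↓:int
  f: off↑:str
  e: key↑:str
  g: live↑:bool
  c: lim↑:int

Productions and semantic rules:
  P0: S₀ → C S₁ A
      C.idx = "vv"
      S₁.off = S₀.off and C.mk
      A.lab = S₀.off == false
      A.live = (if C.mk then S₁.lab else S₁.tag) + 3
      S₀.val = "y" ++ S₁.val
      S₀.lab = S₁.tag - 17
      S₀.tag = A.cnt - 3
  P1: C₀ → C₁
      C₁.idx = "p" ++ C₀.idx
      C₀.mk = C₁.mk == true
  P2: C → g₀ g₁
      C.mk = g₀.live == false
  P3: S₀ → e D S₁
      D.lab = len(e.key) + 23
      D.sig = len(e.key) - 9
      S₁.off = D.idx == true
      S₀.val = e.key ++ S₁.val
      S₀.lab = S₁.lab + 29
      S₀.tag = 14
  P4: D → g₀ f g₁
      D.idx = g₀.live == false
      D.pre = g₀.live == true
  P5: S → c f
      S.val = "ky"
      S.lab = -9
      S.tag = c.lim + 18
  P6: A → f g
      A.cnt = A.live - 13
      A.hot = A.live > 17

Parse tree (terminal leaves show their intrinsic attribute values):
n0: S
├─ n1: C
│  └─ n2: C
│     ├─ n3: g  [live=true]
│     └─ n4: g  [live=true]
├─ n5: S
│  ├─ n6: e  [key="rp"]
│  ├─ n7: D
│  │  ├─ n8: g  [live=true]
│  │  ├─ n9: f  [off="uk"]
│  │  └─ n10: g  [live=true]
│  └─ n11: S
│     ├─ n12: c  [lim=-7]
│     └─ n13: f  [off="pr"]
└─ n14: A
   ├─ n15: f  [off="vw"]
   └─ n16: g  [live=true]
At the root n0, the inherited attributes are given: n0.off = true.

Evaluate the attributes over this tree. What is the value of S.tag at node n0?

1

1. n0.off = true  [given at root]
2. n1.idx = "vv"  ["vv"]
3. n2.idx = "pvv"  ["p" ++ C₀.idx]
4. n3.live = true  [terminal]
5. n4.live = true  [terminal]
6. n2.mk = false  [g₀.live == false]
7. n1.mk = false  [C₁.mk == true]
8. n5.off = false  [S₀.off and C.mk]
9. n6.key = "rp"  [terminal]
10. n7.lab = 25  [len(e.key) + 23]
11. n7.sig = -7  [len(e.key) - 9]
12. n8.live = true  [terminal]
13. n9.off = "uk"  [terminal]
14. n10.live = true  [terminal]
15. n7.idx = false  [g₀.live == false]
16. n7.pre = true  [g₀.live == true]
17. n11.off = false  [D.idx == true]
18. n12.lim = -7  [terminal]
19. n13.off = "pr"  [terminal]
20. n11.val = "ky"  ["ky"]
21. n11.lab = -9  [-9]
22. n11.tag = 11  [c.lim + 18]
23. n5.val = "rpky"  [e.key ++ S₁.val]
24. n5.lab = 20  [S₁.lab + 29]
25. n5.tag = 14  [14]
26. n14.lab = false  [S₀.off == false]
27. n14.live = 17  [(if C.mk then S₁.lab else S₁.tag) + 3]
28. n15.off = "vw"  [terminal]
29. n16.live = true  [terminal]
30. n14.cnt = 4  [A.live - 13]
31. n14.hot = false  [A.live > 17]
32. n0.val = "yrpky"  ["y" ++ S₁.val]
33. n0.lab = -3  [S₁.tag - 17]
34. n0.tag = 1  [A.cnt - 3]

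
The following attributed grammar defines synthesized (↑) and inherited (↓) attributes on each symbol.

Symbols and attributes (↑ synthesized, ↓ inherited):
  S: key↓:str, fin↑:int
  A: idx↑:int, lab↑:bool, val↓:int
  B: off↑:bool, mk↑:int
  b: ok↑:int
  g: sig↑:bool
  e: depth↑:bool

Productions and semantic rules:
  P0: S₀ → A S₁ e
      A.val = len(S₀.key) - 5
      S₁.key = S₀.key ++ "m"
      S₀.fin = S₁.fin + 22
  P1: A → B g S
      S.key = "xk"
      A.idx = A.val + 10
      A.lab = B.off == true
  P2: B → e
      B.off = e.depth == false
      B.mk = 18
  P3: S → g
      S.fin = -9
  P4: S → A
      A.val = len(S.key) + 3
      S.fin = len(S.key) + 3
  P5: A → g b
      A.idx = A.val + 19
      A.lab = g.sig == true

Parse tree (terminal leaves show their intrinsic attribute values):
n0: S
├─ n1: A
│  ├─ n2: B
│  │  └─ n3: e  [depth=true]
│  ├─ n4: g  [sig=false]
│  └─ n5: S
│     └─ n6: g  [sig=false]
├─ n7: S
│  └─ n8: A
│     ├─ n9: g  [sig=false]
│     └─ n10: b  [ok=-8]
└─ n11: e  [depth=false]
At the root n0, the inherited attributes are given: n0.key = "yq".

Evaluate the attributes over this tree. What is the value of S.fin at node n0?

1. n0.key = "yq"  [given at root]
2. n1.val = -3  [len(S₀.key) - 5]
3. n3.depth = true  [terminal]
4. n2.off = false  [e.depth == false]
5. n2.mk = 18  [18]
6. n4.sig = false  [terminal]
7. n5.key = "xk"  ["xk"]
8. n6.sig = false  [terminal]
9. n5.fin = -9  [-9]
10. n1.idx = 7  [A.val + 10]
11. n1.lab = false  [B.off == true]
12. n7.key = "yqm"  [S₀.key ++ "m"]
13. n8.val = 6  [len(S.key) + 3]
14. n9.sig = false  [terminal]
15. n10.ok = -8  [terminal]
16. n8.idx = 25  [A.val + 19]
17. n8.lab = false  [g.sig == true]
18. n7.fin = 6  [len(S.key) + 3]
19. n11.depth = false  [terminal]
20. n0.fin = 28  [S₁.fin + 22]

28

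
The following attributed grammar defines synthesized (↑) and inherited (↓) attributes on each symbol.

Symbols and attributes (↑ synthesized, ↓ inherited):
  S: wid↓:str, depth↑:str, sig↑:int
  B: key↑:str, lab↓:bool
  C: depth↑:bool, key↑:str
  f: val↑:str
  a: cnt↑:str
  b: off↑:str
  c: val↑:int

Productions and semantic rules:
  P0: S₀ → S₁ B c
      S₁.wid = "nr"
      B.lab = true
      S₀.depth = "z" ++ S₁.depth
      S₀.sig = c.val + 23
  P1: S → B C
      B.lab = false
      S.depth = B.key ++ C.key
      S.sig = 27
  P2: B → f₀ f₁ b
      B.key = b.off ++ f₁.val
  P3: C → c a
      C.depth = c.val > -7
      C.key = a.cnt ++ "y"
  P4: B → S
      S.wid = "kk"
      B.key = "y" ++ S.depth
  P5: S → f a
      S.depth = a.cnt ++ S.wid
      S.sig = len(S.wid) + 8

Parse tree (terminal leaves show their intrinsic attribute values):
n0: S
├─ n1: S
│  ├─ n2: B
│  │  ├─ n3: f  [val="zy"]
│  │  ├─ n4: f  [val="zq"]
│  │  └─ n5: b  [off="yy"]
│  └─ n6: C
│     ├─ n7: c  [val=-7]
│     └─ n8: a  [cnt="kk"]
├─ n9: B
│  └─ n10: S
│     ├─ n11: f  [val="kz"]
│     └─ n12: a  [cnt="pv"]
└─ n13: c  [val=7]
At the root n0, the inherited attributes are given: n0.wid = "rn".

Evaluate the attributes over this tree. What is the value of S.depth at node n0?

1. n0.wid = "rn"  [given at root]
2. n1.wid = "nr"  ["nr"]
3. n2.lab = false  [false]
4. n3.val = "zy"  [terminal]
5. n4.val = "zq"  [terminal]
6. n5.off = "yy"  [terminal]
7. n2.key = "yyzq"  [b.off ++ f₁.val]
8. n7.val = -7  [terminal]
9. n8.cnt = "kk"  [terminal]
10. n6.depth = false  [c.val > -7]
11. n6.key = "kky"  [a.cnt ++ "y"]
12. n1.depth = "yyzqkky"  [B.key ++ C.key]
13. n1.sig = 27  [27]
14. n9.lab = true  [true]
15. n10.wid = "kk"  ["kk"]
16. n11.val = "kz"  [terminal]
17. n12.cnt = "pv"  [terminal]
18. n10.depth = "pvkk"  [a.cnt ++ S.wid]
19. n10.sig = 10  [len(S.wid) + 8]
20. n9.key = "ypvkk"  ["y" ++ S.depth]
21. n13.val = 7  [terminal]
22. n0.depth = "zyyzqkky"  ["z" ++ S₁.depth]
23. n0.sig = 30  [c.val + 23]

"zyyzqkky"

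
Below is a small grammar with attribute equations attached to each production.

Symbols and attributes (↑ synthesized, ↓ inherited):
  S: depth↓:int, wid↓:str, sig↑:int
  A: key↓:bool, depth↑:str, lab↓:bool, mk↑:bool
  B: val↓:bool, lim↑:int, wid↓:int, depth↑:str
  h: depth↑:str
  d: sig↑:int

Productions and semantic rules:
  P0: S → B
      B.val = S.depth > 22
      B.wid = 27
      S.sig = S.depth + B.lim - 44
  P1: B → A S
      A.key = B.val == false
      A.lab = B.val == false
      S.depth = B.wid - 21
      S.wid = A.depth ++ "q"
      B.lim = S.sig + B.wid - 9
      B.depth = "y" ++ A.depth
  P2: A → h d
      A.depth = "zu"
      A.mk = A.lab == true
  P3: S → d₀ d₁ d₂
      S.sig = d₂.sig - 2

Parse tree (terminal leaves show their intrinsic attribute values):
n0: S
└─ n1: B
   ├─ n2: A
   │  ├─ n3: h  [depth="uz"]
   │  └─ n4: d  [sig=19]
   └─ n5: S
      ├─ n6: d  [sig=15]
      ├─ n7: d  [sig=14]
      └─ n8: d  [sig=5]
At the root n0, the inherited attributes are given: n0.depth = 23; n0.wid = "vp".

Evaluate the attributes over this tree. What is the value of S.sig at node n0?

1. n0.depth = 23  [given at root]
2. n0.wid = "vp"  [given at root]
3. n1.val = true  [S.depth > 22]
4. n1.wid = 27  [27]
5. n2.key = false  [B.val == false]
6. n2.lab = false  [B.val == false]
7. n3.depth = "uz"  [terminal]
8. n4.sig = 19  [terminal]
9. n2.depth = "zu"  ["zu"]
10. n2.mk = false  [A.lab == true]
11. n5.depth = 6  [B.wid - 21]
12. n5.wid = "zuq"  [A.depth ++ "q"]
13. n6.sig = 15  [terminal]
14. n7.sig = 14  [terminal]
15. n8.sig = 5  [terminal]
16. n5.sig = 3  [d₂.sig - 2]
17. n1.lim = 21  [S.sig + B.wid - 9]
18. n1.depth = "yzu"  ["y" ++ A.depth]
19. n0.sig = 0  [S.depth + B.lim - 44]

0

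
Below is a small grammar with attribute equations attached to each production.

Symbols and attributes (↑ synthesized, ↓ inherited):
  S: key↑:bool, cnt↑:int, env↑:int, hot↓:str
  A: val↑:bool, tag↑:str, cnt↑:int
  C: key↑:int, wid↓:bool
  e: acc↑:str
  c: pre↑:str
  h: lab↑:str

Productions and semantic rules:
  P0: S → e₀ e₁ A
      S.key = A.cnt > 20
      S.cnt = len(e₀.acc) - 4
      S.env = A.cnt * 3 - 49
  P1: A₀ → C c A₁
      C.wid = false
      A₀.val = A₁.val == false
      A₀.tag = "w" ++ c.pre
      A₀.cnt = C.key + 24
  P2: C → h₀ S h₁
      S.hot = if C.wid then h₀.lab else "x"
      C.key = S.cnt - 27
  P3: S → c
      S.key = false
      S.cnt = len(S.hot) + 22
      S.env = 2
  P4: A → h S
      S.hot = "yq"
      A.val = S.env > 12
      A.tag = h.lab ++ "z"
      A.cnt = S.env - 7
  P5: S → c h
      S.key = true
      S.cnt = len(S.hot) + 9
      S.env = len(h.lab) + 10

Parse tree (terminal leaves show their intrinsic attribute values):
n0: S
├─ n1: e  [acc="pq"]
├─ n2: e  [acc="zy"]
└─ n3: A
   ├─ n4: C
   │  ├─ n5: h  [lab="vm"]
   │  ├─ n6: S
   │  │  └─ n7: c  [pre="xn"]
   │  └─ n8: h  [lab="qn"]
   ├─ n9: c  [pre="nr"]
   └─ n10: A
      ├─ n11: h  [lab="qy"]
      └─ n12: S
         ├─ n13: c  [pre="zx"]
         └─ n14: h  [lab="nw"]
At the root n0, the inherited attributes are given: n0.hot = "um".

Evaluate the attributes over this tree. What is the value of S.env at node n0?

11

1. n0.hot = "um"  [given at root]
2. n1.acc = "pq"  [terminal]
3. n2.acc = "zy"  [terminal]
4. n4.wid = false  [false]
5. n5.lab = "vm"  [terminal]
6. n6.hot = "x"  [if C.wid then h₀.lab else "x"]
7. n7.pre = "xn"  [terminal]
8. n6.key = false  [false]
9. n6.cnt = 23  [len(S.hot) + 22]
10. n6.env = 2  [2]
11. n8.lab = "qn"  [terminal]
12. n4.key = -4  [S.cnt - 27]
13. n9.pre = "nr"  [terminal]
14. n11.lab = "qy"  [terminal]
15. n12.hot = "yq"  ["yq"]
16. n13.pre = "zx"  [terminal]
17. n14.lab = "nw"  [terminal]
18. n12.key = true  [true]
19. n12.cnt = 11  [len(S.hot) + 9]
20. n12.env = 12  [len(h.lab) + 10]
21. n10.val = false  [S.env > 12]
22. n10.tag = "qyz"  [h.lab ++ "z"]
23. n10.cnt = 5  [S.env - 7]
24. n3.val = true  [A₁.val == false]
25. n3.tag = "wnr"  ["w" ++ c.pre]
26. n3.cnt = 20  [C.key + 24]
27. n0.key = false  [A.cnt > 20]
28. n0.cnt = -2  [len(e₀.acc) - 4]
29. n0.env = 11  [A.cnt * 3 - 49]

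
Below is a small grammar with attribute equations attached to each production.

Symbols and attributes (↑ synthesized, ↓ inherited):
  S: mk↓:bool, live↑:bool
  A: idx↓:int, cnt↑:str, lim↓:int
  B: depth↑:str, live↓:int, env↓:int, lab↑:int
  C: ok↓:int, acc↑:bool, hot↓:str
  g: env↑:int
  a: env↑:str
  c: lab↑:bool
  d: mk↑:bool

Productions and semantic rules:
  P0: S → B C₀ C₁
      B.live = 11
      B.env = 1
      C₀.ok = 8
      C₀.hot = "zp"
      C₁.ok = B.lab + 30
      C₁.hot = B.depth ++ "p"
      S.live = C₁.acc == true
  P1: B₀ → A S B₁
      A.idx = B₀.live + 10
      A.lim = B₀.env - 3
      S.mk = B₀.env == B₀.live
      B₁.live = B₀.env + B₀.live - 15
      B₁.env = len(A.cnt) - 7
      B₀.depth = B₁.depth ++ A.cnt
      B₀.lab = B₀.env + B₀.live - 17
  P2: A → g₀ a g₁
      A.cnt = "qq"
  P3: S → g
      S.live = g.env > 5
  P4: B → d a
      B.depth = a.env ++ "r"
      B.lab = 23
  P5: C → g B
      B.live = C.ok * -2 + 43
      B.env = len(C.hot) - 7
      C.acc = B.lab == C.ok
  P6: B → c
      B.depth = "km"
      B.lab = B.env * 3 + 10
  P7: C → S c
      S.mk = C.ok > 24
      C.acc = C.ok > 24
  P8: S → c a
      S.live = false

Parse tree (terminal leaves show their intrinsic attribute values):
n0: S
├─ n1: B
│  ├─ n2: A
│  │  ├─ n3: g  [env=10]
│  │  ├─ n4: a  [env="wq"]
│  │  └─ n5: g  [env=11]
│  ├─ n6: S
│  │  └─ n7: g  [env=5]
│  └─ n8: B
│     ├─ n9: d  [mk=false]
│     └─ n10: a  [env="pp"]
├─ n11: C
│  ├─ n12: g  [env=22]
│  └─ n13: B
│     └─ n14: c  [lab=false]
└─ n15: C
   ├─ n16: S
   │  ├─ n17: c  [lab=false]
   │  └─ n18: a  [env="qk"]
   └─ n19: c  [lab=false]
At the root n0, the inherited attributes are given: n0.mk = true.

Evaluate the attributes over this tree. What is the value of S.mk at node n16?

1. n0.mk = true  [given at root]
2. n1.live = 11  [11]
3. n1.env = 1  [1]
4. n2.idx = 21  [B₀.live + 10]
5. n2.lim = -2  [B₀.env - 3]
6. n3.env = 10  [terminal]
7. n4.env = "wq"  [terminal]
8. n5.env = 11  [terminal]
9. n2.cnt = "qq"  ["qq"]
10. n6.mk = false  [B₀.env == B₀.live]
11. n7.env = 5  [terminal]
12. n6.live = false  [g.env > 5]
13. n8.live = -3  [B₀.env + B₀.live - 15]
14. n8.env = -5  [len(A.cnt) - 7]
15. n9.mk = false  [terminal]
16. n10.env = "pp"  [terminal]
17. n8.depth = "ppr"  [a.env ++ "r"]
18. n8.lab = 23  [23]
19. n1.depth = "pprqq"  [B₁.depth ++ A.cnt]
20. n1.lab = -5  [B₀.env + B₀.live - 17]
21. n11.ok = 8  [8]
22. n11.hot = "zp"  ["zp"]
23. n12.env = 22  [terminal]
24. n13.live = 27  [C.ok * -2 + 43]
25. n13.env = -5  [len(C.hot) - 7]
26. n14.lab = false  [terminal]
27. n13.depth = "km"  ["km"]
28. n13.lab = -5  [B.env * 3 + 10]
29. n11.acc = false  [B.lab == C.ok]
30. n15.ok = 25  [B.lab + 30]
31. n15.hot = "pprqqp"  [B.depth ++ "p"]
32. n16.mk = true  [C.ok > 24]
33. n17.lab = false  [terminal]
34. n18.env = "qk"  [terminal]
35. n16.live = false  [false]
36. n19.lab = false  [terminal]
37. n15.acc = true  [C.ok > 24]
38. n0.live = true  [C₁.acc == true]

true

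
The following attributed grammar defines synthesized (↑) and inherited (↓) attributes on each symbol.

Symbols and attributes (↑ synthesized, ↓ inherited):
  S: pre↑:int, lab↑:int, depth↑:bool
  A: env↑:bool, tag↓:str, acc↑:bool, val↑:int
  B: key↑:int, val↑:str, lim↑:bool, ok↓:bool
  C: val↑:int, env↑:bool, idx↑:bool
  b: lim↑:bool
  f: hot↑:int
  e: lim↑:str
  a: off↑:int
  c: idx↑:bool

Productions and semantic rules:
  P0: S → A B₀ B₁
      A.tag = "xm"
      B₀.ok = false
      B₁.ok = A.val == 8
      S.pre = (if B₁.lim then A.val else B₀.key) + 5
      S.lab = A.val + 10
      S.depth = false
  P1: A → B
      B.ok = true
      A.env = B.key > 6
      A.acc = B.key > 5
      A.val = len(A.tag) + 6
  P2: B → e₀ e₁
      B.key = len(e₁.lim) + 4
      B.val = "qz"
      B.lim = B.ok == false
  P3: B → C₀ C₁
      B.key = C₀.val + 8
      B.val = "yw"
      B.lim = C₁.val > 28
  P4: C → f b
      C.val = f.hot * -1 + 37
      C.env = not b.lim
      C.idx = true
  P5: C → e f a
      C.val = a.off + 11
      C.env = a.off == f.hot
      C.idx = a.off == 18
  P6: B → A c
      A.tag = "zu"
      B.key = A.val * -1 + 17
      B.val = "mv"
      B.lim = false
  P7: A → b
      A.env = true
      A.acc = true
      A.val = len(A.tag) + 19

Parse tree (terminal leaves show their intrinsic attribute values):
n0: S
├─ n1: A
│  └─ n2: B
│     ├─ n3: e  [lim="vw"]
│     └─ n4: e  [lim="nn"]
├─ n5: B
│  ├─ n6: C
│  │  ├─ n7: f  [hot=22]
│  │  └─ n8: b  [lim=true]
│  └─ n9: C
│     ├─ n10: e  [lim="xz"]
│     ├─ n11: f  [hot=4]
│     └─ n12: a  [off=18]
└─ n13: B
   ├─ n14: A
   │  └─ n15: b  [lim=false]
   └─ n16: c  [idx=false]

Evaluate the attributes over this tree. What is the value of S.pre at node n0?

1. n1.tag = "xm"  ["xm"]
2. n2.ok = true  [true]
3. n3.lim = "vw"  [terminal]
4. n4.lim = "nn"  [terminal]
5. n2.key = 6  [len(e₁.lim) + 4]
6. n2.val = "qz"  ["qz"]
7. n2.lim = false  [B.ok == false]
8. n1.env = false  [B.key > 6]
9. n1.acc = true  [B.key > 5]
10. n1.val = 8  [len(A.tag) + 6]
11. n5.ok = false  [false]
12. n7.hot = 22  [terminal]
13. n8.lim = true  [terminal]
14. n6.val = 15  [f.hot * -1 + 37]
15. n6.env = false  [not b.lim]
16. n6.idx = true  [true]
17. n10.lim = "xz"  [terminal]
18. n11.hot = 4  [terminal]
19. n12.off = 18  [terminal]
20. n9.val = 29  [a.off + 11]
21. n9.env = false  [a.off == f.hot]
22. n9.idx = true  [a.off == 18]
23. n5.key = 23  [C₀.val + 8]
24. n5.val = "yw"  ["yw"]
25. n5.lim = true  [C₁.val > 28]
26. n13.ok = true  [A.val == 8]
27. n14.tag = "zu"  ["zu"]
28. n15.lim = false  [terminal]
29. n14.env = true  [true]
30. n14.acc = true  [true]
31. n14.val = 21  [len(A.tag) + 19]
32. n16.idx = false  [terminal]
33. n13.key = -4  [A.val * -1 + 17]
34. n13.val = "mv"  ["mv"]
35. n13.lim = false  [false]
36. n0.pre = 28  [(if B₁.lim then A.val else B₀.key) + 5]
37. n0.lab = 18  [A.val + 10]
38. n0.depth = false  [false]

28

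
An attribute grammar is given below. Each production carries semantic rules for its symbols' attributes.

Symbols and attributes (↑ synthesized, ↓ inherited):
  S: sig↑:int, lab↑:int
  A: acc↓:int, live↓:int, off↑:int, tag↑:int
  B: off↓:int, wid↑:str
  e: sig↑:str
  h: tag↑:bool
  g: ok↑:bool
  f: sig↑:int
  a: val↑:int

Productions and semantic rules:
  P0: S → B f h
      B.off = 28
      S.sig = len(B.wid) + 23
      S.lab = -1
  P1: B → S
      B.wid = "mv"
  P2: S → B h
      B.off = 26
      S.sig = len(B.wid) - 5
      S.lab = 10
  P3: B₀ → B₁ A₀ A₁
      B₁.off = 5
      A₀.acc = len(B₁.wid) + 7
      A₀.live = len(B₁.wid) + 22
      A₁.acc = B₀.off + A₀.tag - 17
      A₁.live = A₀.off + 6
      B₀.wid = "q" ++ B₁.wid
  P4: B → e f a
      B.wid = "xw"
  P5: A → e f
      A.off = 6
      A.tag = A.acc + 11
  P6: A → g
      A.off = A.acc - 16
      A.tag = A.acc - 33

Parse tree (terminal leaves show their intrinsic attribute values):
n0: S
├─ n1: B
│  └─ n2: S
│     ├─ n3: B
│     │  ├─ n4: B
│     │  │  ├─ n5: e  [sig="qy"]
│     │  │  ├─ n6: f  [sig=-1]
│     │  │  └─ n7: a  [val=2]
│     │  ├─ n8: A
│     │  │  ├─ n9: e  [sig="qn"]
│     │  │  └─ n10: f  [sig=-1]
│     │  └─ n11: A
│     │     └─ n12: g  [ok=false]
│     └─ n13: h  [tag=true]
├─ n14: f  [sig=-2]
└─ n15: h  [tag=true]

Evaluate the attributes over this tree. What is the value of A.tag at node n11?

-4

1. n1.off = 28  [28]
2. n3.off = 26  [26]
3. n4.off = 5  [5]
4. n5.sig = "qy"  [terminal]
5. n6.sig = -1  [terminal]
6. n7.val = 2  [terminal]
7. n4.wid = "xw"  ["xw"]
8. n8.acc = 9  [len(B₁.wid) + 7]
9. n8.live = 24  [len(B₁.wid) + 22]
10. n9.sig = "qn"  [terminal]
11. n10.sig = -1  [terminal]
12. n8.off = 6  [6]
13. n8.tag = 20  [A.acc + 11]
14. n11.acc = 29  [B₀.off + A₀.tag - 17]
15. n11.live = 12  [A₀.off + 6]
16. n12.ok = false  [terminal]
17. n11.off = 13  [A.acc - 16]
18. n11.tag = -4  [A.acc - 33]
19. n3.wid = "qxw"  ["q" ++ B₁.wid]
20. n13.tag = true  [terminal]
21. n2.sig = -2  [len(B.wid) - 5]
22. n2.lab = 10  [10]
23. n1.wid = "mv"  ["mv"]
24. n14.sig = -2  [terminal]
25. n15.tag = true  [terminal]
26. n0.sig = 25  [len(B.wid) + 23]
27. n0.lab = -1  [-1]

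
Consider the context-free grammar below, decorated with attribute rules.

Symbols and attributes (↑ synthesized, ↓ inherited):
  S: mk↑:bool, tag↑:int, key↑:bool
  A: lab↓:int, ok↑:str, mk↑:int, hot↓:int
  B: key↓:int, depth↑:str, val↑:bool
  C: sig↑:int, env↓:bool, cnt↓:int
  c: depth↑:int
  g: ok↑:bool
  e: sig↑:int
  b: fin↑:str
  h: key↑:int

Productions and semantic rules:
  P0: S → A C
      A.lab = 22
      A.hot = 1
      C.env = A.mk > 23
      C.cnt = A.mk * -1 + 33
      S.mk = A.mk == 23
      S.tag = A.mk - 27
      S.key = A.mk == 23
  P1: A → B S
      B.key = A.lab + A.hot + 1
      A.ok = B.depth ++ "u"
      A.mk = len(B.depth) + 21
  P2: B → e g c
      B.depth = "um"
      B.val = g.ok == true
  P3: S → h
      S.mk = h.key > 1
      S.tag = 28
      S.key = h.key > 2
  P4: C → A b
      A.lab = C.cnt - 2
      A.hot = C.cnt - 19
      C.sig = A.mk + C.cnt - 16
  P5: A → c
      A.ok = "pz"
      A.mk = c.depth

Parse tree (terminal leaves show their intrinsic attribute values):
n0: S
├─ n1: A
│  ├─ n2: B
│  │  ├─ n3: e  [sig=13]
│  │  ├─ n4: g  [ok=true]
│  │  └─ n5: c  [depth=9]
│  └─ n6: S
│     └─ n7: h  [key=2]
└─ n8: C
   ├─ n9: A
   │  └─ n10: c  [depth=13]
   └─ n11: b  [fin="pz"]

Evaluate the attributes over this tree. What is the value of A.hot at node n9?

-9

1. n1.lab = 22  [22]
2. n1.hot = 1  [1]
3. n2.key = 24  [A.lab + A.hot + 1]
4. n3.sig = 13  [terminal]
5. n4.ok = true  [terminal]
6. n5.depth = 9  [terminal]
7. n2.depth = "um"  ["um"]
8. n2.val = true  [g.ok == true]
9. n7.key = 2  [terminal]
10. n6.mk = true  [h.key > 1]
11. n6.tag = 28  [28]
12. n6.key = false  [h.key > 2]
13. n1.ok = "umu"  [B.depth ++ "u"]
14. n1.mk = 23  [len(B.depth) + 21]
15. n8.env = false  [A.mk > 23]
16. n8.cnt = 10  [A.mk * -1 + 33]
17. n9.lab = 8  [C.cnt - 2]
18. n9.hot = -9  [C.cnt - 19]
19. n10.depth = 13  [terminal]
20. n9.ok = "pz"  ["pz"]
21. n9.mk = 13  [c.depth]
22. n11.fin = "pz"  [terminal]
23. n8.sig = 7  [A.mk + C.cnt - 16]
24. n0.mk = true  [A.mk == 23]
25. n0.tag = -4  [A.mk - 27]
26. n0.key = true  [A.mk == 23]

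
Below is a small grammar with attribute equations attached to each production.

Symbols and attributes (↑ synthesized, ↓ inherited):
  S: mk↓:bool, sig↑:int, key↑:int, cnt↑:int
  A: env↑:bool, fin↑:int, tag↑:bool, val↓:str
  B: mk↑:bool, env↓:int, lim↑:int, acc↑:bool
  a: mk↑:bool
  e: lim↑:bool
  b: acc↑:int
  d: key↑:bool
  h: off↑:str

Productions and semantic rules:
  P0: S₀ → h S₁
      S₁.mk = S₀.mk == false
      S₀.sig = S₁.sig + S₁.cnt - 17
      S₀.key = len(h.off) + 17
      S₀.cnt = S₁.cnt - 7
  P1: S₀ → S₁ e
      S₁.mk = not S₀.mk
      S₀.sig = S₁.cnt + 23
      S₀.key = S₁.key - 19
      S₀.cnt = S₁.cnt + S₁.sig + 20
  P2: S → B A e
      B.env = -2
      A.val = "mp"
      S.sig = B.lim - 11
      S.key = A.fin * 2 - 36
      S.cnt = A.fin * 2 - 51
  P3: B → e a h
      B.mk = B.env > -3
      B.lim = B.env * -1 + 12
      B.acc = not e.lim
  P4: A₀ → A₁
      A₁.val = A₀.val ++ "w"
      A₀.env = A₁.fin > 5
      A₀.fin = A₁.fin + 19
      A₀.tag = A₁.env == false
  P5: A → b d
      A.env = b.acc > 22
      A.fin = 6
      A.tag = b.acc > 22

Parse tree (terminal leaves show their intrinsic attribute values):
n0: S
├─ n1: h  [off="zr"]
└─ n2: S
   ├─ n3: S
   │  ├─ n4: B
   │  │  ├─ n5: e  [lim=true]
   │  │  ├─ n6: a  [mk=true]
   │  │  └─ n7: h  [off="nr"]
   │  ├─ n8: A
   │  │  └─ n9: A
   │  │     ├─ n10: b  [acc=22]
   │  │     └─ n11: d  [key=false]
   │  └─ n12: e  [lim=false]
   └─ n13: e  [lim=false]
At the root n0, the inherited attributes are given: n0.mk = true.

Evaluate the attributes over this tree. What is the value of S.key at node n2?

-5

1. n0.mk = true  [given at root]
2. n1.off = "zr"  [terminal]
3. n2.mk = false  [S₀.mk == false]
4. n3.mk = true  [not S₀.mk]
5. n4.env = -2  [-2]
6. n5.lim = true  [terminal]
7. n6.mk = true  [terminal]
8. n7.off = "nr"  [terminal]
9. n4.mk = true  [B.env > -3]
10. n4.lim = 14  [B.env * -1 + 12]
11. n4.acc = false  [not e.lim]
12. n8.val = "mp"  ["mp"]
13. n9.val = "mpw"  [A₀.val ++ "w"]
14. n10.acc = 22  [terminal]
15. n11.key = false  [terminal]
16. n9.env = false  [b.acc > 22]
17. n9.fin = 6  [6]
18. n9.tag = false  [b.acc > 22]
19. n8.env = true  [A₁.fin > 5]
20. n8.fin = 25  [A₁.fin + 19]
21. n8.tag = true  [A₁.env == false]
22. n12.lim = false  [terminal]
23. n3.sig = 3  [B.lim - 11]
24. n3.key = 14  [A.fin * 2 - 36]
25. n3.cnt = -1  [A.fin * 2 - 51]
26. n13.lim = false  [terminal]
27. n2.sig = 22  [S₁.cnt + 23]
28. n2.key = -5  [S₁.key - 19]
29. n2.cnt = 22  [S₁.cnt + S₁.sig + 20]
30. n0.sig = 27  [S₁.sig + S₁.cnt - 17]
31. n0.key = 19  [len(h.off) + 17]
32. n0.cnt = 15  [S₁.cnt - 7]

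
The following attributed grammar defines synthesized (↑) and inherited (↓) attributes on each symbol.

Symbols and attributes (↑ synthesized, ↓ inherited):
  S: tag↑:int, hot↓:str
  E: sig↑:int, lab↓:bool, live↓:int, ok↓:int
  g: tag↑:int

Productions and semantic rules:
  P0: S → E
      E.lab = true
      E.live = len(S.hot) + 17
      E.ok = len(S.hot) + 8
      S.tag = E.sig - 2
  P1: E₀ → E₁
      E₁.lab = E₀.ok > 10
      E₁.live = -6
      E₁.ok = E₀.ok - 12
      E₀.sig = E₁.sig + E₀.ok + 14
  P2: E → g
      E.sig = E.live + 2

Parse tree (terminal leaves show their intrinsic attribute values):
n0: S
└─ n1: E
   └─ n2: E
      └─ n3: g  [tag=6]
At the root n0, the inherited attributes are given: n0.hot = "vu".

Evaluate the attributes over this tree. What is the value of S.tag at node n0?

18

1. n0.hot = "vu"  [given at root]
2. n1.lab = true  [true]
3. n1.live = 19  [len(S.hot) + 17]
4. n1.ok = 10  [len(S.hot) + 8]
5. n2.lab = false  [E₀.ok > 10]
6. n2.live = -6  [-6]
7. n2.ok = -2  [E₀.ok - 12]
8. n3.tag = 6  [terminal]
9. n2.sig = -4  [E.live + 2]
10. n1.sig = 20  [E₁.sig + E₀.ok + 14]
11. n0.tag = 18  [E.sig - 2]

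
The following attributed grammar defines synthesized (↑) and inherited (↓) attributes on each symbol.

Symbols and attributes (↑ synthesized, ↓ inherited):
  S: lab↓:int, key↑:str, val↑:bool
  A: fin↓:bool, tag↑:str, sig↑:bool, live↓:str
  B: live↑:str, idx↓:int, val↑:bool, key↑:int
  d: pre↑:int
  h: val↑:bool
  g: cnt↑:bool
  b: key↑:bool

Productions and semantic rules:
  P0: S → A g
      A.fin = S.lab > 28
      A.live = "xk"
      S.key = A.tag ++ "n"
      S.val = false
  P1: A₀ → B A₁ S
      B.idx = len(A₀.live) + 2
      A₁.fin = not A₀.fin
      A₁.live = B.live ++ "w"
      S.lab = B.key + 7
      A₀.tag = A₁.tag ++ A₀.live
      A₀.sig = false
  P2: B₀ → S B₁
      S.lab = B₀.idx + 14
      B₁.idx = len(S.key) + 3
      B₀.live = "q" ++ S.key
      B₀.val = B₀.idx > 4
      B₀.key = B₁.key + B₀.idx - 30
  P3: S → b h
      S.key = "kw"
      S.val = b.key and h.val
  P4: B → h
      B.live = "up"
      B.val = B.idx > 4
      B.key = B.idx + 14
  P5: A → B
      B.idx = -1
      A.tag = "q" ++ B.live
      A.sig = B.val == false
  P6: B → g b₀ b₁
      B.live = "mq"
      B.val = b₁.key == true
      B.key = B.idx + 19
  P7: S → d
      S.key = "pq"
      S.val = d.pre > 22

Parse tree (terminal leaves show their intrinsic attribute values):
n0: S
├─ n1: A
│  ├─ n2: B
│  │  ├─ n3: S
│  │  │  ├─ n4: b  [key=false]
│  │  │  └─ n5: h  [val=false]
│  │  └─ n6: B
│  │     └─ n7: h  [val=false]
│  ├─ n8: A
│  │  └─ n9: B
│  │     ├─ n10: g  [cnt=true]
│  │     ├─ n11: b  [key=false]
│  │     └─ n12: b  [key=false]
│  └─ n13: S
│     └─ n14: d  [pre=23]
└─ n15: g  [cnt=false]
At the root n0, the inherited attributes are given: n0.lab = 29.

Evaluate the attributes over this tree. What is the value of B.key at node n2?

1. n0.lab = 29  [given at root]
2. n1.fin = true  [S.lab > 28]
3. n1.live = "xk"  ["xk"]
4. n2.idx = 4  [len(A₀.live) + 2]
5. n3.lab = 18  [B₀.idx + 14]
6. n4.key = false  [terminal]
7. n5.val = false  [terminal]
8. n3.key = "kw"  ["kw"]
9. n3.val = false  [b.key and h.val]
10. n6.idx = 5  [len(S.key) + 3]
11. n7.val = false  [terminal]
12. n6.live = "up"  ["up"]
13. n6.val = true  [B.idx > 4]
14. n6.key = 19  [B.idx + 14]
15. n2.live = "qkw"  ["q" ++ S.key]
16. n2.val = false  [B₀.idx > 4]
17. n2.key = -7  [B₁.key + B₀.idx - 30]
18. n8.fin = false  [not A₀.fin]
19. n8.live = "qkww"  [B.live ++ "w"]
20. n9.idx = -1  [-1]
21. n10.cnt = true  [terminal]
22. n11.key = false  [terminal]
23. n12.key = false  [terminal]
24. n9.live = "mq"  ["mq"]
25. n9.val = false  [b₁.key == true]
26. n9.key = 18  [B.idx + 19]
27. n8.tag = "qmq"  ["q" ++ B.live]
28. n8.sig = true  [B.val == false]
29. n13.lab = 0  [B.key + 7]
30. n14.pre = 23  [terminal]
31. n13.key = "pq"  ["pq"]
32. n13.val = true  [d.pre > 22]
33. n1.tag = "qmqxk"  [A₁.tag ++ A₀.live]
34. n1.sig = false  [false]
35. n15.cnt = false  [terminal]
36. n0.key = "qmqxkn"  [A.tag ++ "n"]
37. n0.val = false  [false]

-7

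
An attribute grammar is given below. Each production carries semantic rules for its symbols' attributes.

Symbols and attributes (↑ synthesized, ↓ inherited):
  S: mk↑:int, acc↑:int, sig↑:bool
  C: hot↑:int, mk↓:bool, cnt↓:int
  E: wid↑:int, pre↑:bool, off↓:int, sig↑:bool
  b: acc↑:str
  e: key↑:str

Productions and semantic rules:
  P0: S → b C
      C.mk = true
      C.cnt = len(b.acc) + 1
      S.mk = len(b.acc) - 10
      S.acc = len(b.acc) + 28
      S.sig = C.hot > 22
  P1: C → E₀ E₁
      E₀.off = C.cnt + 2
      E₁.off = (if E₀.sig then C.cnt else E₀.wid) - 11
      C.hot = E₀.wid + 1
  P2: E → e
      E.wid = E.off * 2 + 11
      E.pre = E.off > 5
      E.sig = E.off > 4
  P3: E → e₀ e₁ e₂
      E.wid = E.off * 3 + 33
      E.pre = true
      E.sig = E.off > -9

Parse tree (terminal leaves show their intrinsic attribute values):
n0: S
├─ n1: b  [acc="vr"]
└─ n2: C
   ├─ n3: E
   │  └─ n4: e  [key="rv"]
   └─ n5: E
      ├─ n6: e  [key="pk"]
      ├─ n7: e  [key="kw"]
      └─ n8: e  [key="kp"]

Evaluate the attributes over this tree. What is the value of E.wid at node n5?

9

1. n1.acc = "vr"  [terminal]
2. n2.mk = true  [true]
3. n2.cnt = 3  [len(b.acc) + 1]
4. n3.off = 5  [C.cnt + 2]
5. n4.key = "rv"  [terminal]
6. n3.wid = 21  [E.off * 2 + 11]
7. n3.pre = false  [E.off > 5]
8. n3.sig = true  [E.off > 4]
9. n5.off = -8  [(if E₀.sig then C.cnt else E₀.wid) - 11]
10. n6.key = "pk"  [terminal]
11. n7.key = "kw"  [terminal]
12. n8.key = "kp"  [terminal]
13. n5.wid = 9  [E.off * 3 + 33]
14. n5.pre = true  [true]
15. n5.sig = true  [E.off > -9]
16. n2.hot = 22  [E₀.wid + 1]
17. n0.mk = -8  [len(b.acc) - 10]
18. n0.acc = 30  [len(b.acc) + 28]
19. n0.sig = false  [C.hot > 22]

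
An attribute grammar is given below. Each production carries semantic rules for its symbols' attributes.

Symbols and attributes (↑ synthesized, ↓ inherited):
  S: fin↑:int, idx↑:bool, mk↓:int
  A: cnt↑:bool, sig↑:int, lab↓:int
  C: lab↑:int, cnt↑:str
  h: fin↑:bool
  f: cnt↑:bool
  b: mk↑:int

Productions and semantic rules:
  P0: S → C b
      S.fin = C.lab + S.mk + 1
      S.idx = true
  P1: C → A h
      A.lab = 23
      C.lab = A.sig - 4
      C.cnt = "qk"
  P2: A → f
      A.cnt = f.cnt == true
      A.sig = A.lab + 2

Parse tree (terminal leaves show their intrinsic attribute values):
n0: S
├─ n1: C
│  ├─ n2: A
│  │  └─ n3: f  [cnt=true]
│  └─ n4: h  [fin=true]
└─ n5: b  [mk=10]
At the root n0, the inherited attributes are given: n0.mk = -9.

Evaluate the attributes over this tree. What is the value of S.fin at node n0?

13

1. n0.mk = -9  [given at root]
2. n2.lab = 23  [23]
3. n3.cnt = true  [terminal]
4. n2.cnt = true  [f.cnt == true]
5. n2.sig = 25  [A.lab + 2]
6. n4.fin = true  [terminal]
7. n1.lab = 21  [A.sig - 4]
8. n1.cnt = "qk"  ["qk"]
9. n5.mk = 10  [terminal]
10. n0.fin = 13  [C.lab + S.mk + 1]
11. n0.idx = true  [true]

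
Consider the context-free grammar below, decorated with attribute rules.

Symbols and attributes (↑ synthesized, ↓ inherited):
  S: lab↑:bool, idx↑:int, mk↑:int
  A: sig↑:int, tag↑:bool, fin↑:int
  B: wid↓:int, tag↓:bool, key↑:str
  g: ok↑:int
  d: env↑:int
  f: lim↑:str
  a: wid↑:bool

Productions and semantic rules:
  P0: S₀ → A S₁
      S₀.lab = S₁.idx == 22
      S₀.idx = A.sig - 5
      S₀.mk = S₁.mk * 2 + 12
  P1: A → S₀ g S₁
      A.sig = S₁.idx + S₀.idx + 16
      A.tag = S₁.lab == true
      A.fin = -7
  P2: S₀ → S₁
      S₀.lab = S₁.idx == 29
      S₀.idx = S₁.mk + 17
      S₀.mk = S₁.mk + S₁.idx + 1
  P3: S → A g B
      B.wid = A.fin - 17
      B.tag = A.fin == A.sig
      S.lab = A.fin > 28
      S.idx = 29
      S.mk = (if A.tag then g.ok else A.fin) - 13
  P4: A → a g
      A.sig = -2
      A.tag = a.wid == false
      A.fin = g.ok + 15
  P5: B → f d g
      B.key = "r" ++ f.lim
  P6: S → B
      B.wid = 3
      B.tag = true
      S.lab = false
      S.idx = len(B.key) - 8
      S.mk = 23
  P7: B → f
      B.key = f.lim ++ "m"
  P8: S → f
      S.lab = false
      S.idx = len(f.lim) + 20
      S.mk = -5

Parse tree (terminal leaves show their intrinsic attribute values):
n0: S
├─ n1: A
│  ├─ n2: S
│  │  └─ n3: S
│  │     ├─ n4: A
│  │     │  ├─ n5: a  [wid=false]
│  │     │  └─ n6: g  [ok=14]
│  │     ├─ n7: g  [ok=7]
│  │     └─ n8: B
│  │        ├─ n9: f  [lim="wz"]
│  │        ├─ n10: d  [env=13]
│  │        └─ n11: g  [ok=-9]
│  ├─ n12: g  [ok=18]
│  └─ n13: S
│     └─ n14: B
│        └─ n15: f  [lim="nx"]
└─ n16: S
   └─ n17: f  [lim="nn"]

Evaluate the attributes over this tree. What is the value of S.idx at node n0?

17

1. n5.wid = false  [terminal]
2. n6.ok = 14  [terminal]
3. n4.sig = -2  [-2]
4. n4.tag = true  [a.wid == false]
5. n4.fin = 29  [g.ok + 15]
6. n7.ok = 7  [terminal]
7. n8.wid = 12  [A.fin - 17]
8. n8.tag = false  [A.fin == A.sig]
9. n9.lim = "wz"  [terminal]
10. n10.env = 13  [terminal]
11. n11.ok = -9  [terminal]
12. n8.key = "rwz"  ["r" ++ f.lim]
13. n3.lab = true  [A.fin > 28]
14. n3.idx = 29  [29]
15. n3.mk = -6  [(if A.tag then g.ok else A.fin) - 13]
16. n2.lab = true  [S₁.idx == 29]
17. n2.idx = 11  [S₁.mk + 17]
18. n2.mk = 24  [S₁.mk + S₁.idx + 1]
19. n12.ok = 18  [terminal]
20. n14.wid = 3  [3]
21. n14.tag = true  [true]
22. n15.lim = "nx"  [terminal]
23. n14.key = "nxm"  [f.lim ++ "m"]
24. n13.lab = false  [false]
25. n13.idx = -5  [len(B.key) - 8]
26. n13.mk = 23  [23]
27. n1.sig = 22  [S₁.idx + S₀.idx + 16]
28. n1.tag = false  [S₁.lab == true]
29. n1.fin = -7  [-7]
30. n17.lim = "nn"  [terminal]
31. n16.lab = false  [false]
32. n16.idx = 22  [len(f.lim) + 20]
33. n16.mk = -5  [-5]
34. n0.lab = true  [S₁.idx == 22]
35. n0.idx = 17  [A.sig - 5]
36. n0.mk = 2  [S₁.mk * 2 + 12]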